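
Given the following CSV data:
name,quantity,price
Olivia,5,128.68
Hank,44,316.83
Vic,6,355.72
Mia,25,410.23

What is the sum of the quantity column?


Values in 'quantity' column:
  Row 1: 5
  Row 2: 44
  Row 3: 6
  Row 4: 25
Sum = 5 + 44 + 6 + 25 = 80

ANSWER: 80


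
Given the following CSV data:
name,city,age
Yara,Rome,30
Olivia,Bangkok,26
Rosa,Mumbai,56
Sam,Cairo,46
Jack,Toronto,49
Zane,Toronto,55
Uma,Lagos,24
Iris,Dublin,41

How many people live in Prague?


Scanning city column for 'Prague':
Total matches: 0

ANSWER: 0


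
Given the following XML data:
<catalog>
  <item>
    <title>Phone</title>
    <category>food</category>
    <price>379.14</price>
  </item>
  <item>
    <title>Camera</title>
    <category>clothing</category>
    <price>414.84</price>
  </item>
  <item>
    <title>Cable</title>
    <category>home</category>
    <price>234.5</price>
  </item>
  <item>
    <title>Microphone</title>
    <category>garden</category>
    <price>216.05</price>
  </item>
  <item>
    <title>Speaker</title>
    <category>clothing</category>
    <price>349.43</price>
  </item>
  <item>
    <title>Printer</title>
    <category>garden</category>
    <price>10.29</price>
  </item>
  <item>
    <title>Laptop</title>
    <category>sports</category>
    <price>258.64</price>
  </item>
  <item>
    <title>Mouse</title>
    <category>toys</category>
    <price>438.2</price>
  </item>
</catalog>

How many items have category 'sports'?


Scanning <item> elements for <category>sports</category>:
  Item 7: Laptop -> MATCH
Count: 1

ANSWER: 1


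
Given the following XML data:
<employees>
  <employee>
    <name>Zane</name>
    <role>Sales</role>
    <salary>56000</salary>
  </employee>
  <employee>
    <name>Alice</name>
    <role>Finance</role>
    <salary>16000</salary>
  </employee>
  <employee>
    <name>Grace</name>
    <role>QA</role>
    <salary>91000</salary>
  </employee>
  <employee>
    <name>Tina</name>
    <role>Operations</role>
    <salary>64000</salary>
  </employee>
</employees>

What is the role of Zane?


Searching for <employee> with <name>Zane</name>
Found at position 1
<role>Sales</role>

ANSWER: Sales


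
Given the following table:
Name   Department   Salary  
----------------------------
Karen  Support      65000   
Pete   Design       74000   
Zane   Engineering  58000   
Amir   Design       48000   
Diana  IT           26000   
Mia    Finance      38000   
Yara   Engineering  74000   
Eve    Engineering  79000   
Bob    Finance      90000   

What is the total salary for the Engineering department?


Engineering department members:
  Zane: 58000
  Yara: 74000
  Eve: 79000
Total = 58000 + 74000 + 79000 = 211000

ANSWER: 211000


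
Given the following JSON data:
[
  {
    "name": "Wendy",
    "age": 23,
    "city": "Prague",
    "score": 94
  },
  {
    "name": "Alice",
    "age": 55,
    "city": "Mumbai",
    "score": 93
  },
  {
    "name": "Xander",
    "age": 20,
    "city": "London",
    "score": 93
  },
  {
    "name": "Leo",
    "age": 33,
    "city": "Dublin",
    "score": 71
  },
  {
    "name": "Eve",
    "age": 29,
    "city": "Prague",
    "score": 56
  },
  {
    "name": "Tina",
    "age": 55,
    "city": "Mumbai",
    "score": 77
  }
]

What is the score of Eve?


Looking up record where name = Eve
Record index: 4
Field 'score' = 56

ANSWER: 56


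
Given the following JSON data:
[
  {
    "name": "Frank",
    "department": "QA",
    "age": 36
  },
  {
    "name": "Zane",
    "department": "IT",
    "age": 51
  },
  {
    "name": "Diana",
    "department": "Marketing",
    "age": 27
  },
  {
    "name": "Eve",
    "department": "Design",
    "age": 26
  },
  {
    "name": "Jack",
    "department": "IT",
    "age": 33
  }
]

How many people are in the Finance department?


Scanning records for department = Finance
  No matches found
Count: 0

ANSWER: 0


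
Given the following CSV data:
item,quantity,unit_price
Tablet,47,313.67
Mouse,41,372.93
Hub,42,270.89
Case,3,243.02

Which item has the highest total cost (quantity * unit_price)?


Computing row totals:
  Tablet: 14742.49
  Mouse: 15290.13
  Hub: 11377.38
  Case: 729.06
Maximum: Mouse (15290.13)

ANSWER: Mouse


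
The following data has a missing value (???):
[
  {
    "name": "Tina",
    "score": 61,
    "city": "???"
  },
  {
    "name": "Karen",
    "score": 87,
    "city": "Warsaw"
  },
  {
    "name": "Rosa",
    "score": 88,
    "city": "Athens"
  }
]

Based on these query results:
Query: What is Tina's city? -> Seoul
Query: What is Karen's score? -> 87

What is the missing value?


The missing value is Tina's city
From query: Tina's city = Seoul

ANSWER: Seoul


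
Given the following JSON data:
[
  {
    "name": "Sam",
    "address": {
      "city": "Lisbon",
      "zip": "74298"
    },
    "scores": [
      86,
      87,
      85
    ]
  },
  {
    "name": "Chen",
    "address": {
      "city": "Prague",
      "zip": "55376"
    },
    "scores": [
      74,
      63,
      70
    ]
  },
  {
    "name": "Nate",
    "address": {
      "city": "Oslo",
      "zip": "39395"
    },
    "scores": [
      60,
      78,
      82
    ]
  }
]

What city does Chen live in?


Path: records[1].address.city
Value: Prague

ANSWER: Prague


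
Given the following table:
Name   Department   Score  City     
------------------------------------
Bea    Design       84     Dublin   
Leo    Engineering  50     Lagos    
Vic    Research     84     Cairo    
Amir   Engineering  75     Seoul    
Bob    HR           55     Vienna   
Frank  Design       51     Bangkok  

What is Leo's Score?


Row 2: Leo
Score = 50

ANSWER: 50


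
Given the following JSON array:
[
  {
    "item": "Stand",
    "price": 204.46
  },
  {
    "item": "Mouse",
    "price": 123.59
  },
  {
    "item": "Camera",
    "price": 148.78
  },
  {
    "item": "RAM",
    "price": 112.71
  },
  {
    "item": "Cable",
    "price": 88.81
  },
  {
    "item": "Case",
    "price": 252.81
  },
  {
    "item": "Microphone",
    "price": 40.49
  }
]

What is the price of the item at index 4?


Array index 4 -> Cable
price = 88.81

ANSWER: 88.81


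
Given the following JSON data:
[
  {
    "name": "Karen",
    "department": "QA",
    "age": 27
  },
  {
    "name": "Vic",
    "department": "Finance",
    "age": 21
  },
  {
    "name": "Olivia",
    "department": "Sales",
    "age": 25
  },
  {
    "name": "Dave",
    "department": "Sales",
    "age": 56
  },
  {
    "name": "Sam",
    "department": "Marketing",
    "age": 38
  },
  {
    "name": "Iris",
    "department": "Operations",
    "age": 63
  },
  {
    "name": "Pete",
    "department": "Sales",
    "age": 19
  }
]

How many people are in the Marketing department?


Scanning records for department = Marketing
  Record 4: Sam
Count: 1

ANSWER: 1


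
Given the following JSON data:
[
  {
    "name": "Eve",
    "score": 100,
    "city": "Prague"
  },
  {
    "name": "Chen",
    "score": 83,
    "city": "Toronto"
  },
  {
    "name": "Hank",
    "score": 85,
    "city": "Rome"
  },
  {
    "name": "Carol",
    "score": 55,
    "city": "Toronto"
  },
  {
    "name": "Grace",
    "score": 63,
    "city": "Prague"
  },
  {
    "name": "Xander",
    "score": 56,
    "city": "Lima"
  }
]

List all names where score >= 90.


Filtering records where score >= 90:
  Eve (score=100) -> YES
  Chen (score=83) -> no
  Hank (score=85) -> no
  Carol (score=55) -> no
  Grace (score=63) -> no
  Xander (score=56) -> no


ANSWER: Eve


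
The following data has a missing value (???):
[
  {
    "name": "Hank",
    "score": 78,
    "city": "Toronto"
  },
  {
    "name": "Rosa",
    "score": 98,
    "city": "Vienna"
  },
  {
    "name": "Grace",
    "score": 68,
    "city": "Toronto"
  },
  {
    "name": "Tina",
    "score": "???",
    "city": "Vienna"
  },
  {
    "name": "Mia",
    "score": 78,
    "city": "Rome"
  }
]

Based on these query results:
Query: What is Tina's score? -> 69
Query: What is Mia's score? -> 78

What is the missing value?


The missing value is Tina's score
From query: Tina's score = 69

ANSWER: 69


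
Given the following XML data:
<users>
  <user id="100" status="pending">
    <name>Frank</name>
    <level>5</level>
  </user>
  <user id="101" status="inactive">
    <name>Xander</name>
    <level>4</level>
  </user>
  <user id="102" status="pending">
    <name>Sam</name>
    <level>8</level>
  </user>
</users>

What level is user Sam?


Finding user: Sam
<level>8</level>

ANSWER: 8


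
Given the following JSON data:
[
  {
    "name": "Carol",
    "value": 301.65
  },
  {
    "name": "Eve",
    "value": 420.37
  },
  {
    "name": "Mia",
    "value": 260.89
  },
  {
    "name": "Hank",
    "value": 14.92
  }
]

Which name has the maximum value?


Comparing values:
  Carol: 301.65
  Eve: 420.37
  Mia: 260.89
  Hank: 14.92
Maximum: Eve (420.37)

ANSWER: Eve


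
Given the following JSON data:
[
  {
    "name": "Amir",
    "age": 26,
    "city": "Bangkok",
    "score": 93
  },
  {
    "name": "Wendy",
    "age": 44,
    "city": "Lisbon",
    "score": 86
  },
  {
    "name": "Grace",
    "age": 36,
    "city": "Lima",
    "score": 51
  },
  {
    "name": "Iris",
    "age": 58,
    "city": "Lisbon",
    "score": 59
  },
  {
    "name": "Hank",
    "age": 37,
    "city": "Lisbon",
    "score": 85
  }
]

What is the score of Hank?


Looking up record where name = Hank
Record index: 4
Field 'score' = 85

ANSWER: 85


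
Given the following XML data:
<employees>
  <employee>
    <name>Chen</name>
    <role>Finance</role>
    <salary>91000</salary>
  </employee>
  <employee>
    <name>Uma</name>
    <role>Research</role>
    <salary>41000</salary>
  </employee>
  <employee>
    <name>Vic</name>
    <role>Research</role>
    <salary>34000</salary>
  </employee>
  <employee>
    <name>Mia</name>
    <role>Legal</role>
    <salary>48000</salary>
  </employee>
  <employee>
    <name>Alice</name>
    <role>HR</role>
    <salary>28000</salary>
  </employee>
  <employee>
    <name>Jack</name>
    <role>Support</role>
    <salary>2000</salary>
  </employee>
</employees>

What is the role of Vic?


Searching for <employee> with <name>Vic</name>
Found at position 3
<role>Research</role>

ANSWER: Research


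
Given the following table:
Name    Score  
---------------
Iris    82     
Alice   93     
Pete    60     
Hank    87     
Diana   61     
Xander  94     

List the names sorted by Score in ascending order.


Sorting by Score (ascending):
  Pete: 60
  Diana: 61
  Iris: 82
  Hank: 87
  Alice: 93
  Xander: 94


ANSWER: Pete, Diana, Iris, Hank, Alice, Xander


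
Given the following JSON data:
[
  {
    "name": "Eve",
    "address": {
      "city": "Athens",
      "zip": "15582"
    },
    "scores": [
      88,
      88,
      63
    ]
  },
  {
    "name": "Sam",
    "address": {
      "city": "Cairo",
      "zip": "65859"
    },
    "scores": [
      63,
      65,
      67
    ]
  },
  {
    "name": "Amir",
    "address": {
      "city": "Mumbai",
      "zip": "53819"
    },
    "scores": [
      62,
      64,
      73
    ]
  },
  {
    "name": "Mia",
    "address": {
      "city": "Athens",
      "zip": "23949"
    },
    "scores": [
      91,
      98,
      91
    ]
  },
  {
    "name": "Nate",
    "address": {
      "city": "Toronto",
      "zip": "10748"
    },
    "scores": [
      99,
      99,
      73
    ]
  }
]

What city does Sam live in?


Path: records[1].address.city
Value: Cairo

ANSWER: Cairo


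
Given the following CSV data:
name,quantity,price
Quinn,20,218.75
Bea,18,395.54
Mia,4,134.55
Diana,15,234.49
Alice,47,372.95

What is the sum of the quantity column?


Values in 'quantity' column:
  Row 1: 20
  Row 2: 18
  Row 3: 4
  Row 4: 15
  Row 5: 47
Sum = 20 + 18 + 4 + 15 + 47 = 104

ANSWER: 104


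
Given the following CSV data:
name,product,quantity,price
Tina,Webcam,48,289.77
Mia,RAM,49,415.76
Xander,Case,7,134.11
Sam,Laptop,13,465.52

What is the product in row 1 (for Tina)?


Row 1: Tina
Column 'product' = Webcam

ANSWER: Webcam


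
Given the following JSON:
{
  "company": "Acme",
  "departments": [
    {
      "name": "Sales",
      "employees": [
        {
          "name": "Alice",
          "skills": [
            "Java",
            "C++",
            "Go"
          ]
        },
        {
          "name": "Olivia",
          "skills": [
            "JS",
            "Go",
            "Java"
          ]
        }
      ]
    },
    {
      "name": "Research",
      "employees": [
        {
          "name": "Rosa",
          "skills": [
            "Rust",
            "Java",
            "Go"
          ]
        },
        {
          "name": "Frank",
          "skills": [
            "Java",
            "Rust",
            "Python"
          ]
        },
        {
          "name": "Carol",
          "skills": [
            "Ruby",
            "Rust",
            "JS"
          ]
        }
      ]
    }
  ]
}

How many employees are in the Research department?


Path: departments[1].employees
Count: 3

ANSWER: 3


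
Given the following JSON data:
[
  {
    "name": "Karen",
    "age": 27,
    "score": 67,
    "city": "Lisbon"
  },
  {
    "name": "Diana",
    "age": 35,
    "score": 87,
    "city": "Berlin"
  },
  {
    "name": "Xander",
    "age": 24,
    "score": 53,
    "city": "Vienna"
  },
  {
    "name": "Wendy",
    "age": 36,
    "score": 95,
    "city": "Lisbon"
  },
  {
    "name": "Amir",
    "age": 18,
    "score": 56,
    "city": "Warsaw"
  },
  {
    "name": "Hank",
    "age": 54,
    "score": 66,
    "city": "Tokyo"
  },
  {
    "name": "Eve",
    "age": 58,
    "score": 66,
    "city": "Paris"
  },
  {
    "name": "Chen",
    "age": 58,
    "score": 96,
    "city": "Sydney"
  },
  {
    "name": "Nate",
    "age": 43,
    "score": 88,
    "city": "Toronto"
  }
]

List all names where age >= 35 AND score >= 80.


Checking both conditions:
  Karen (age=27, score=67) -> no
  Diana (age=35, score=87) -> YES
  Xander (age=24, score=53) -> no
  Wendy (age=36, score=95) -> YES
  Amir (age=18, score=56) -> no
  Hank (age=54, score=66) -> no
  Eve (age=58, score=66) -> no
  Chen (age=58, score=96) -> YES
  Nate (age=43, score=88) -> YES


ANSWER: Diana, Wendy, Chen, Nate


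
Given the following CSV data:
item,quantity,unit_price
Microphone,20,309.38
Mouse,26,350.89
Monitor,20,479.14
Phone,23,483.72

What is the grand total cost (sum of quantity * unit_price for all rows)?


Computing row totals:
  Microphone: 20 * 309.38 = 6187.6
  Mouse: 26 * 350.89 = 9123.14
  Monitor: 20 * 479.14 = 9582.8
  Phone: 23 * 483.72 = 11125.56
Grand total = 6187.6 + 9123.14 + 9582.8 + 11125.56 = 36019.1

ANSWER: 36019.1


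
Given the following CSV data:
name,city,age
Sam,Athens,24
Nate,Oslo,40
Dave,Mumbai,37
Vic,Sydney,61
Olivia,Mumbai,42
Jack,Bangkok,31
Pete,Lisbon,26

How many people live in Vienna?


Scanning city column for 'Vienna':
Total matches: 0

ANSWER: 0


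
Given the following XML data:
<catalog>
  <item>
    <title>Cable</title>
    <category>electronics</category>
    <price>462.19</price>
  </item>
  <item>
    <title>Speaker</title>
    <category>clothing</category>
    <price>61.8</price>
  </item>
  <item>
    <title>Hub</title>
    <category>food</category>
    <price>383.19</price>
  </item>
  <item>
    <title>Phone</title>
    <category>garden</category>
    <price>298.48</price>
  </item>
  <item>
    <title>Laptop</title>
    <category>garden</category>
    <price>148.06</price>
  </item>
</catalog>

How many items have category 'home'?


Scanning <item> elements for <category>home</category>:
Count: 0

ANSWER: 0


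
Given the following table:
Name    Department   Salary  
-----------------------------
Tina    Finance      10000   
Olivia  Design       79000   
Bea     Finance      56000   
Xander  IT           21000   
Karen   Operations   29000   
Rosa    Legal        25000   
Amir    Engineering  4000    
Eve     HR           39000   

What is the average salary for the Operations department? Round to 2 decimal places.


Operations department members:
  Karen: 29000
Sum = 29000
Count = 1
Average = 29000 / 1 = 29000.00

ANSWER: 29000.00


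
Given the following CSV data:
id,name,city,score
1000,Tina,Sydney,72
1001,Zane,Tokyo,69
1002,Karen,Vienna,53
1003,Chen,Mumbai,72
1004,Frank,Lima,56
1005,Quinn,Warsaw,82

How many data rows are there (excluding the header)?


Counting rows (excluding header):
Header: id,name,city,score
Data rows: 6

ANSWER: 6


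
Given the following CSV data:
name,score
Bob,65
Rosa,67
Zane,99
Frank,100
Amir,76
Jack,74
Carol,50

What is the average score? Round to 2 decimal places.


Scores: 65, 67, 99, 100, 76, 74, 50
Sum = 531
Count = 7
Average = 531 / 7 = 75.86

ANSWER: 75.86


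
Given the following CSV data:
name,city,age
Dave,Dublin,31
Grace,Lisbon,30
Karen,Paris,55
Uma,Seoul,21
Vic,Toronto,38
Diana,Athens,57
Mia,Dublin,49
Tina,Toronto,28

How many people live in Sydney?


Scanning city column for 'Sydney':
Total matches: 0

ANSWER: 0


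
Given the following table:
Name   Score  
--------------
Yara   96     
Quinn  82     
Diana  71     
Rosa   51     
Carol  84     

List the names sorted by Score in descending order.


Sorting by Score (descending):
  Yara: 96
  Carol: 84
  Quinn: 82
  Diana: 71
  Rosa: 51


ANSWER: Yara, Carol, Quinn, Diana, Rosa


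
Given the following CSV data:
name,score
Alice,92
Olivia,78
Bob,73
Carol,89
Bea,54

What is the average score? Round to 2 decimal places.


Scores: 92, 78, 73, 89, 54
Sum = 386
Count = 5
Average = 386 / 5 = 77.20

ANSWER: 77.20


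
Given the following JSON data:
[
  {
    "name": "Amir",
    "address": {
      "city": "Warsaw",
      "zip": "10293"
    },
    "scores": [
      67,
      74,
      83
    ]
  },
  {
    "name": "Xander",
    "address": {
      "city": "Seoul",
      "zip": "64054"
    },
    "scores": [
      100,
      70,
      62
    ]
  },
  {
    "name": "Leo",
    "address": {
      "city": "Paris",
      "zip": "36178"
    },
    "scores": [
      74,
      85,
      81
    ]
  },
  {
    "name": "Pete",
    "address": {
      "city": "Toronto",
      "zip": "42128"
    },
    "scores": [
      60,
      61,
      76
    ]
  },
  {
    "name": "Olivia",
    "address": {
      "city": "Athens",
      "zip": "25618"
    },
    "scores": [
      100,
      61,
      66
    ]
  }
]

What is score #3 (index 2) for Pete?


Path: records[3].scores[2]
Value: 76

ANSWER: 76


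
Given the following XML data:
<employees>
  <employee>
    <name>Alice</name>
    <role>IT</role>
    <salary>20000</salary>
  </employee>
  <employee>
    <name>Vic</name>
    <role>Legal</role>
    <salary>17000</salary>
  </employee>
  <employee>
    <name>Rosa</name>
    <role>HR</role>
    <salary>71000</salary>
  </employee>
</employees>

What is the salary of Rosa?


Searching for <employee> with <name>Rosa</name>
Found at position 3
<salary>71000</salary>

ANSWER: 71000


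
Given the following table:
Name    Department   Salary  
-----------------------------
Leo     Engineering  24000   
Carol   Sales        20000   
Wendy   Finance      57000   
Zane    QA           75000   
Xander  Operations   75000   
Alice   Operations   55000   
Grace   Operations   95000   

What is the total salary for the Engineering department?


Engineering department members:
  Leo: 24000
Total = 24000 = 24000

ANSWER: 24000


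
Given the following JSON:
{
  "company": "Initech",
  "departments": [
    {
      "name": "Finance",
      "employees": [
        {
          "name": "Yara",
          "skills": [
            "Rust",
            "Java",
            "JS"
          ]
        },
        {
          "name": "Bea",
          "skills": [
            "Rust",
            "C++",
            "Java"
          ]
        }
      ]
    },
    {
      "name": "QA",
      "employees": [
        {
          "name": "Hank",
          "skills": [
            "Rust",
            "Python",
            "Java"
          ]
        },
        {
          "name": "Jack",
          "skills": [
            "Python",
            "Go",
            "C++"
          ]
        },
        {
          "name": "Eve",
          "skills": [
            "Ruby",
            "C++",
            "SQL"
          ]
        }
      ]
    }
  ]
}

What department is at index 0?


Path: departments[0].name
Value: Finance

ANSWER: Finance


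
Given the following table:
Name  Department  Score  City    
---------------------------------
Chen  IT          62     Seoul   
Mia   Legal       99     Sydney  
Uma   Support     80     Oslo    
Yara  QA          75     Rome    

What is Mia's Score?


Row 2: Mia
Score = 99

ANSWER: 99


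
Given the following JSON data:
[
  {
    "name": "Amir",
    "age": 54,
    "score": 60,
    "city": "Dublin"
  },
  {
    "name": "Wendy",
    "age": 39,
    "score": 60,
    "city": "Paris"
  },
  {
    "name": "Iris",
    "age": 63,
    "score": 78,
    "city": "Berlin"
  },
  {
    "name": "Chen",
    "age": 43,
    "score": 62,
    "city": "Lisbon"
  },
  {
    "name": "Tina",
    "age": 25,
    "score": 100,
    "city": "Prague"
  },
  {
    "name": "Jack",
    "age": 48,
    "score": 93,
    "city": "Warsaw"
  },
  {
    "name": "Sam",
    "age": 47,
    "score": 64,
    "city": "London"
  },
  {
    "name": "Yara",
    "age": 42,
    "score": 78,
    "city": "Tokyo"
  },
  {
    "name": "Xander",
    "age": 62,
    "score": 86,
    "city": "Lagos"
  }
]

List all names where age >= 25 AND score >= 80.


Checking both conditions:
  Amir (age=54, score=60) -> no
  Wendy (age=39, score=60) -> no
  Iris (age=63, score=78) -> no
  Chen (age=43, score=62) -> no
  Tina (age=25, score=100) -> YES
  Jack (age=48, score=93) -> YES
  Sam (age=47, score=64) -> no
  Yara (age=42, score=78) -> no
  Xander (age=62, score=86) -> YES


ANSWER: Tina, Jack, Xander


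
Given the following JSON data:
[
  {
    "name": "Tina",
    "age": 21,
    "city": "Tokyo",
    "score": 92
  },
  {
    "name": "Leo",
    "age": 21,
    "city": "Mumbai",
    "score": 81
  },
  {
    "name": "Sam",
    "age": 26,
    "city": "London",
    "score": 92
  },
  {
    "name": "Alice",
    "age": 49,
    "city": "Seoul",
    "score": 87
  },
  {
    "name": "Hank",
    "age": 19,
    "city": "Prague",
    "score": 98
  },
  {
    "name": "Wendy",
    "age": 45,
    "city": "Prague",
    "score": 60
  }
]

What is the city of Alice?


Looking up record where name = Alice
Record index: 3
Field 'city' = Seoul

ANSWER: Seoul


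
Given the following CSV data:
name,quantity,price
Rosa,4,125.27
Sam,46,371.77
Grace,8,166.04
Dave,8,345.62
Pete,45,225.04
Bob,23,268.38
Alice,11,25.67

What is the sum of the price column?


Values in 'price' column:
  Row 1: 125.27
  Row 2: 371.77
  Row 3: 166.04
  Row 4: 345.62
  Row 5: 225.04
  Row 6: 268.38
  Row 7: 25.67
Sum = 125.27 + 371.77 + 166.04 + 345.62 + 225.04 + 268.38 + 25.67 = 1527.79

ANSWER: 1527.79


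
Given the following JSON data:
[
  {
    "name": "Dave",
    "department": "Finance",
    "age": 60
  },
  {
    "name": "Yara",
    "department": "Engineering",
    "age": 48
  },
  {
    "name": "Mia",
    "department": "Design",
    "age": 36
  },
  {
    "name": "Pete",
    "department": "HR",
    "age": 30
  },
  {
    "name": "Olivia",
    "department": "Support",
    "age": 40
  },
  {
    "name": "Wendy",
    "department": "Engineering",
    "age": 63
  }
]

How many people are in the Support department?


Scanning records for department = Support
  Record 4: Olivia
Count: 1

ANSWER: 1


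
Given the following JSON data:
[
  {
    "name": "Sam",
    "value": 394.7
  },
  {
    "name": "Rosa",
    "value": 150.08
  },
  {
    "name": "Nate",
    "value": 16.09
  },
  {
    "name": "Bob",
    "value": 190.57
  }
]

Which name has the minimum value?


Comparing values:
  Sam: 394.7
  Rosa: 150.08
  Nate: 16.09
  Bob: 190.57
Minimum: Nate (16.09)

ANSWER: Nate


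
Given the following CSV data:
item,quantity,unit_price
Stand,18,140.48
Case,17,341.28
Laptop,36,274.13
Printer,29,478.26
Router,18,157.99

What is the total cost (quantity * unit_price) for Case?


Row: Case
quantity = 17
unit_price = 341.28
total = 17 * 341.28 = 5801.76

ANSWER: 5801.76


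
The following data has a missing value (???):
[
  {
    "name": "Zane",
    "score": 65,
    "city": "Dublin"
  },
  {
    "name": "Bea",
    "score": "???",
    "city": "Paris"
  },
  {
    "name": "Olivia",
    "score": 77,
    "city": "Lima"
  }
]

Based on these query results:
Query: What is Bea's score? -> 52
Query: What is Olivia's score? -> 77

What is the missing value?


The missing value is Bea's score
From query: Bea's score = 52

ANSWER: 52


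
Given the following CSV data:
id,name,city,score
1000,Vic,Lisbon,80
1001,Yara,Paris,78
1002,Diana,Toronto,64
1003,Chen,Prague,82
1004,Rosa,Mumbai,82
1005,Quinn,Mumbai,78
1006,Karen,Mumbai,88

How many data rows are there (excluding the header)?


Counting rows (excluding header):
Header: id,name,city,score
Data rows: 7

ANSWER: 7


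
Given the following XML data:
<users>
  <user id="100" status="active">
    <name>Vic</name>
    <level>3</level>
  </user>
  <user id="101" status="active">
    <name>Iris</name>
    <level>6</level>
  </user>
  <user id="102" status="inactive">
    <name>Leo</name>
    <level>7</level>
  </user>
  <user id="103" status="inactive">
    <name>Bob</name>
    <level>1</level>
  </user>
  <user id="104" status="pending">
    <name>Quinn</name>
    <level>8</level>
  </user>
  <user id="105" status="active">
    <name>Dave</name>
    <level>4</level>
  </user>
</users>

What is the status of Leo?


Finding user with name = Leo
user id="102" status="inactive"

ANSWER: inactive


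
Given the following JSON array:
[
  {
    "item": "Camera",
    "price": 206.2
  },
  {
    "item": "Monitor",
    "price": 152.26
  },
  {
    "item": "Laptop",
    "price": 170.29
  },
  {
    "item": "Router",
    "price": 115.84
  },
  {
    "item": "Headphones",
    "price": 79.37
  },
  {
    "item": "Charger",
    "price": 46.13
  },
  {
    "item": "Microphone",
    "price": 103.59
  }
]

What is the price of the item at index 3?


Array index 3 -> Router
price = 115.84

ANSWER: 115.84


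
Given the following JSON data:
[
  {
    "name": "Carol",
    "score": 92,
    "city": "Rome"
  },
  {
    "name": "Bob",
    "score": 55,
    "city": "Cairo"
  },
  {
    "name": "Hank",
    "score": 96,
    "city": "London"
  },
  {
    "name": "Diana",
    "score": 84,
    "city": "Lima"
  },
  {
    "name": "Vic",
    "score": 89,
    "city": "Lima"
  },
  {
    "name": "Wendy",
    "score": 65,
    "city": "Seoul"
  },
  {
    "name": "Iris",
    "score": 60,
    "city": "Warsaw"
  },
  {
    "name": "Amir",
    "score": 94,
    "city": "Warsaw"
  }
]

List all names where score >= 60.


Filtering records where score >= 60:
  Carol (score=92) -> YES
  Bob (score=55) -> no
  Hank (score=96) -> YES
  Diana (score=84) -> YES
  Vic (score=89) -> YES
  Wendy (score=65) -> YES
  Iris (score=60) -> YES
  Amir (score=94) -> YES


ANSWER: Carol, Hank, Diana, Vic, Wendy, Iris, Amir


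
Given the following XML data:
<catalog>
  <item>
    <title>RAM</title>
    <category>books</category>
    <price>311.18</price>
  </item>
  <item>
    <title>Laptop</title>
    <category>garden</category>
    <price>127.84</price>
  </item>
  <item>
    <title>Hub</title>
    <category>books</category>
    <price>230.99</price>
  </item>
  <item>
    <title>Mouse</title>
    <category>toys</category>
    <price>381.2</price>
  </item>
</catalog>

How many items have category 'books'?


Scanning <item> elements for <category>books</category>:
  Item 1: RAM -> MATCH
  Item 3: Hub -> MATCH
Count: 2

ANSWER: 2


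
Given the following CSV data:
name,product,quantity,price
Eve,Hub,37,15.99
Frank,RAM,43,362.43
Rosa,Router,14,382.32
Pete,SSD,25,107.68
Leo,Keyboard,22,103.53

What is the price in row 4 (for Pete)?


Row 4: Pete
Column 'price' = 107.68

ANSWER: 107.68


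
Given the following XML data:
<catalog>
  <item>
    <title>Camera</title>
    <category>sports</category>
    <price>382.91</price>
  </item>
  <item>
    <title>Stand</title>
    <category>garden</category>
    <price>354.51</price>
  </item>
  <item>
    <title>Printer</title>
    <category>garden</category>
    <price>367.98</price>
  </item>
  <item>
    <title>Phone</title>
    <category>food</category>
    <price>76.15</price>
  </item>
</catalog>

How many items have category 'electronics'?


Scanning <item> elements for <category>electronics</category>:
Count: 0

ANSWER: 0


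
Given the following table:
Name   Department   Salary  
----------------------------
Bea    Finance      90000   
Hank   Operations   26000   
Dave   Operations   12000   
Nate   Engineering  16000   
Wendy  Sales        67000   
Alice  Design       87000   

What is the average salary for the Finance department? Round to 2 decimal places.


Finance department members:
  Bea: 90000
Sum = 90000
Count = 1
Average = 90000 / 1 = 90000.00

ANSWER: 90000.00


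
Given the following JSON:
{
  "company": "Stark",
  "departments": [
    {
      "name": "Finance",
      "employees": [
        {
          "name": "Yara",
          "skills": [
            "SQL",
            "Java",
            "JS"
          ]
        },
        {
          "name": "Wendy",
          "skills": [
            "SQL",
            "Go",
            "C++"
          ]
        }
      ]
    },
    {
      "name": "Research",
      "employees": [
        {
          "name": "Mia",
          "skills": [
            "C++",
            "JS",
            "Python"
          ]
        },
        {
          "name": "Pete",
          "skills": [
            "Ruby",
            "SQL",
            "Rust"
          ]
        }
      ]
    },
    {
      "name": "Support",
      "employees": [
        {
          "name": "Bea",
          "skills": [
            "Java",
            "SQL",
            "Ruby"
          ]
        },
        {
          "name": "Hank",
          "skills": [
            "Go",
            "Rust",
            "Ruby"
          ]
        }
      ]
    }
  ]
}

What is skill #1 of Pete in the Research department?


Path: departments[1].employees[1].skills[0]
Value: Ruby

ANSWER: Ruby


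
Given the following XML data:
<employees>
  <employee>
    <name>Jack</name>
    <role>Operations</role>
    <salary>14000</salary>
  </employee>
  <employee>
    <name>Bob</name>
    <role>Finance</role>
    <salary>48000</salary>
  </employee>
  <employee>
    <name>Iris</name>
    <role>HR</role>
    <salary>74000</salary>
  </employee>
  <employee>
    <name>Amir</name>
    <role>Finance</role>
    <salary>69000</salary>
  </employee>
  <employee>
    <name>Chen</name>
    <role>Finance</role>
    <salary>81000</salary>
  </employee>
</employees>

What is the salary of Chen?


Searching for <employee> with <name>Chen</name>
Found at position 5
<salary>81000</salary>

ANSWER: 81000


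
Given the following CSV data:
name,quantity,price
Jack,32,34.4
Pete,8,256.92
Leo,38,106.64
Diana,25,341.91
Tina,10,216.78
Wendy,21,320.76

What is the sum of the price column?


Values in 'price' column:
  Row 1: 34.4
  Row 2: 256.92
  Row 3: 106.64
  Row 4: 341.91
  Row 5: 216.78
  Row 6: 320.76
Sum = 34.4 + 256.92 + 106.64 + 341.91 + 216.78 + 320.76 = 1277.41

ANSWER: 1277.41


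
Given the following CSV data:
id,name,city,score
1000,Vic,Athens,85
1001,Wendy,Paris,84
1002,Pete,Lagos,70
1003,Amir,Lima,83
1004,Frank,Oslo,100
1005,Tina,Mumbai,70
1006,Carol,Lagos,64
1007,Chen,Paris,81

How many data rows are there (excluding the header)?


Counting rows (excluding header):
Header: id,name,city,score
Data rows: 8

ANSWER: 8


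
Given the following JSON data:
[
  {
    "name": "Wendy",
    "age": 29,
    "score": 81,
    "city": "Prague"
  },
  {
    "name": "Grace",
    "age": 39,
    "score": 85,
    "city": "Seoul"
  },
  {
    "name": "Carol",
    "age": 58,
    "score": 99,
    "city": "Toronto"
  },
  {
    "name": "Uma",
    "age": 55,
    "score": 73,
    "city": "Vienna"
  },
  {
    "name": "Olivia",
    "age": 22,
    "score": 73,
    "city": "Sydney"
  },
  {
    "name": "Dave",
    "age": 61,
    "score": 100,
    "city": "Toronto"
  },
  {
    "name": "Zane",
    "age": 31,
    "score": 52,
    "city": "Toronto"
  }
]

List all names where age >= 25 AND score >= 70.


Checking both conditions:
  Wendy (age=29, score=81) -> YES
  Grace (age=39, score=85) -> YES
  Carol (age=58, score=99) -> YES
  Uma (age=55, score=73) -> YES
  Olivia (age=22, score=73) -> no
  Dave (age=61, score=100) -> YES
  Zane (age=31, score=52) -> no


ANSWER: Wendy, Grace, Carol, Uma, Dave


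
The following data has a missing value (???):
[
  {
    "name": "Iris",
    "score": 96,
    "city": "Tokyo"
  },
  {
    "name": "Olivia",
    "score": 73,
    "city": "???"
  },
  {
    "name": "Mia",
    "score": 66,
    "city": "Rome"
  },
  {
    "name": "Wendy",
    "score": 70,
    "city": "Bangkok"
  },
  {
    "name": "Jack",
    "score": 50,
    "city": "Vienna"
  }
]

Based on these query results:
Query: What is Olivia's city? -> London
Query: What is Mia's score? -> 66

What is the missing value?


The missing value is Olivia's city
From query: Olivia's city = London

ANSWER: London


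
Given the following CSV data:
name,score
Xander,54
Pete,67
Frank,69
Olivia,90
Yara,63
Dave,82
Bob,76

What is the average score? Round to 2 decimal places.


Scores: 54, 67, 69, 90, 63, 82, 76
Sum = 501
Count = 7
Average = 501 / 7 = 71.57

ANSWER: 71.57


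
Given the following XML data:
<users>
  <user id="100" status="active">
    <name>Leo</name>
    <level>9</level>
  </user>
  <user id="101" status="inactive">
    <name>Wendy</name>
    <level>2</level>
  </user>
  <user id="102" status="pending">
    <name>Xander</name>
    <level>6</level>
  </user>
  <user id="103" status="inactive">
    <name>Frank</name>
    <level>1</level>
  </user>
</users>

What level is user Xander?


Finding user: Xander
<level>6</level>

ANSWER: 6


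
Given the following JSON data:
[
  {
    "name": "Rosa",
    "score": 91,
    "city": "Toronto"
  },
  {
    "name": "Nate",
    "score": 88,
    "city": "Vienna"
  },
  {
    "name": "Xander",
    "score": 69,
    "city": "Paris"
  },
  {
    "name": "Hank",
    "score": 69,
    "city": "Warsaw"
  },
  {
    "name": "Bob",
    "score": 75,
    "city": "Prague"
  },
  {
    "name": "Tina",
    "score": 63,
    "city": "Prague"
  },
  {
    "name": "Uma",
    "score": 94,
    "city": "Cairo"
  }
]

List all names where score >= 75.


Filtering records where score >= 75:
  Rosa (score=91) -> YES
  Nate (score=88) -> YES
  Xander (score=69) -> no
  Hank (score=69) -> no
  Bob (score=75) -> YES
  Tina (score=63) -> no
  Uma (score=94) -> YES


ANSWER: Rosa, Nate, Bob, Uma


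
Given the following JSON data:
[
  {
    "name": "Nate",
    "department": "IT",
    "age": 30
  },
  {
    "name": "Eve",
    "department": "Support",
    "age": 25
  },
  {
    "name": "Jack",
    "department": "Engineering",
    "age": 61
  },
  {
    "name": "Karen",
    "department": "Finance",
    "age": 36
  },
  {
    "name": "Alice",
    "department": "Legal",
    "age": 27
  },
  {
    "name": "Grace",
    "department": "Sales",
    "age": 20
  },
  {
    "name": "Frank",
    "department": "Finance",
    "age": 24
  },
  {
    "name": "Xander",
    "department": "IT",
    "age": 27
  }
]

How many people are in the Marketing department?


Scanning records for department = Marketing
  No matches found
Count: 0

ANSWER: 0


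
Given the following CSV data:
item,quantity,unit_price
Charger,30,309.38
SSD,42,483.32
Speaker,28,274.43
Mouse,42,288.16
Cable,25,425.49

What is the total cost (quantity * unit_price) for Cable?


Row: Cable
quantity = 25
unit_price = 425.49
total = 25 * 425.49 = 10637.25

ANSWER: 10637.25


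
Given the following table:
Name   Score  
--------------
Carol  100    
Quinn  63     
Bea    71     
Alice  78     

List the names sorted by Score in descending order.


Sorting by Score (descending):
  Carol: 100
  Alice: 78
  Bea: 71
  Quinn: 63


ANSWER: Carol, Alice, Bea, Quinn


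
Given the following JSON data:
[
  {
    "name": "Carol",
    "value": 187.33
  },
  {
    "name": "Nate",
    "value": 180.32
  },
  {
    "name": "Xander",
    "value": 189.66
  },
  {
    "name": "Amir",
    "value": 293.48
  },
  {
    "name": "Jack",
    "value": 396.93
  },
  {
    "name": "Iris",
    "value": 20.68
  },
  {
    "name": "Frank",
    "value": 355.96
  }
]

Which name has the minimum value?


Comparing values:
  Carol: 187.33
  Nate: 180.32
  Xander: 189.66
  Amir: 293.48
  Jack: 396.93
  Iris: 20.68
  Frank: 355.96
Minimum: Iris (20.68)

ANSWER: Iris


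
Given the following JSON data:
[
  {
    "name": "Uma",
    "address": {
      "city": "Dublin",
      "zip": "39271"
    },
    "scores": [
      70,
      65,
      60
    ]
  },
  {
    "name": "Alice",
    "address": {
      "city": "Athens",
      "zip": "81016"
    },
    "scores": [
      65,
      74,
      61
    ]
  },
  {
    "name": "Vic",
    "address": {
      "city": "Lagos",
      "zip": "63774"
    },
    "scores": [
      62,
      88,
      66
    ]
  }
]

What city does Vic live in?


Path: records[2].address.city
Value: Lagos

ANSWER: Lagos


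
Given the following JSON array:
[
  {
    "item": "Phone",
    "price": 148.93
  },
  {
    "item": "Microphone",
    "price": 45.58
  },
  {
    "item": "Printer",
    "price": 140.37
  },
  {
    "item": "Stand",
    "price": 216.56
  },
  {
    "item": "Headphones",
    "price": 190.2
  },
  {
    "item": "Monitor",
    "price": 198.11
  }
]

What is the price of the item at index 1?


Array index 1 -> Microphone
price = 45.58

ANSWER: 45.58


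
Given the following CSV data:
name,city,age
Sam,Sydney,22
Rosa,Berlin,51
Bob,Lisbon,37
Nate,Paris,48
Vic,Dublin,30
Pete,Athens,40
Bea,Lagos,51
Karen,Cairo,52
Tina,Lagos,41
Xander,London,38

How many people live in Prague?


Scanning city column for 'Prague':
Total matches: 0

ANSWER: 0


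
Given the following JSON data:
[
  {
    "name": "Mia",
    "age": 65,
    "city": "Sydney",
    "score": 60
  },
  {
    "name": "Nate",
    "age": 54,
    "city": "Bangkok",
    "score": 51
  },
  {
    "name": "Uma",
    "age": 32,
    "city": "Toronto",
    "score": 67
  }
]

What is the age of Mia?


Looking up record where name = Mia
Record index: 0
Field 'age' = 65

ANSWER: 65


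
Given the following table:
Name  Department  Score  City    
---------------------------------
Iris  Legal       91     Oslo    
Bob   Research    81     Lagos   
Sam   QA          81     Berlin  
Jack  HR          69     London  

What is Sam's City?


Row 3: Sam
City = Berlin

ANSWER: Berlin


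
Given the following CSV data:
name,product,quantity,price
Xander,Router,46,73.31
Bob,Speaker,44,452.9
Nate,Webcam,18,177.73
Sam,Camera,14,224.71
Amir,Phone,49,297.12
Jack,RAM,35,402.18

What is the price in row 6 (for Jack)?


Row 6: Jack
Column 'price' = 402.18

ANSWER: 402.18


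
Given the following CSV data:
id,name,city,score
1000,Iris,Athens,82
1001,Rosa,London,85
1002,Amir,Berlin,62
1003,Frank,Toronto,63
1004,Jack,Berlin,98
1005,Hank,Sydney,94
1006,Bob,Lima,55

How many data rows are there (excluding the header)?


Counting rows (excluding header):
Header: id,name,city,score
Data rows: 7

ANSWER: 7


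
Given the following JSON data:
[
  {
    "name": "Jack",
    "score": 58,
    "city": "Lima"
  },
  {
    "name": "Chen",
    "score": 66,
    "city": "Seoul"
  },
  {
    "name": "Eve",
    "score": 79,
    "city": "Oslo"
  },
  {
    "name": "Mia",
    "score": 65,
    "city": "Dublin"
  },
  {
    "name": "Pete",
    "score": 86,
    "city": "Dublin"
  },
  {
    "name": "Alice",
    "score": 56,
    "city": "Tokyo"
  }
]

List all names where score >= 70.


Filtering records where score >= 70:
  Jack (score=58) -> no
  Chen (score=66) -> no
  Eve (score=79) -> YES
  Mia (score=65) -> no
  Pete (score=86) -> YES
  Alice (score=56) -> no


ANSWER: Eve, Pete


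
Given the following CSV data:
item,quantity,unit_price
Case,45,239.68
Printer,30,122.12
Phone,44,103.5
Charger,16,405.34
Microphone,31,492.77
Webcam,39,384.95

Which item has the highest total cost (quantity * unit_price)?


Computing row totals:
  Case: 10785.6
  Printer: 3663.6
  Phone: 4554.0
  Charger: 6485.44
  Microphone: 15275.87
  Webcam: 15013.05
Maximum: Microphone (15275.87)

ANSWER: Microphone
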